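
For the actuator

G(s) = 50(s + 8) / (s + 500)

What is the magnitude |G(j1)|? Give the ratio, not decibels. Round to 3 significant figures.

At s = jω = j1:
zero (s+8): 8 + j1 → |·| = √(8²+1²) = √65 ≈ 8.0623, ∠ = arctan(1/8) ≈ 7.13°
pole (s+500): 500 + j1 → |·| = √(500²+1²) = √250001 ≈ 500, ∠ = arctan(1/500) ≈ 0.11°
|G| = 50 · 8.0623 / 500 ≈ 0.80623

0.806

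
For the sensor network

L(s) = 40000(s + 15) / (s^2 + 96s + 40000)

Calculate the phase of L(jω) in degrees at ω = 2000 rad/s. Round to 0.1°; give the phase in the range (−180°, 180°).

At s = jω = j2000:
zero (s+15): 15 + j2000 → |·| = √(15²+2000²) = √4000225 ≈ 2000.1, ∠ = arctan(2000/15) ≈ 89.57°
quadratic: (j2000)² + 96·j2000 + 40000 = -3960000 + j192000 → |·| ≈ 3.9647e+06, ∠ ≈ 177.22°
∠L = 89.57° − 177.22° = -87.65°

-87.7°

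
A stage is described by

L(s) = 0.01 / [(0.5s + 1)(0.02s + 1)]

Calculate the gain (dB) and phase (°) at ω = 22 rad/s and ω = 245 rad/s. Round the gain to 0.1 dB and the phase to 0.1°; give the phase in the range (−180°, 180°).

At ω = 22 rad/s:
pole (1 + j22·0.5) = 1 + j11 → |·| ≈ 11.045, ∠ ≈ 84.81°
pole (1 + j22·0.02) = 1 + j0.44 → |·| ≈ 1.0925, ∠ ≈ 23.75°
|L| = 0.01 · 1 / (11.045 · 1.0925) ≈ 0.00082873
Gain = 20 log₁₀(0.00082873) ≈ -61.63 dB
∠L = (0°) − (84.81° + 23.75°) = -108.56°

At ω = 245 rad/s:
pole (1 + j245·0.5) = 1 + j122.5 → |·| ≈ 122.5, ∠ ≈ 89.53°
pole (1 + j245·0.02) = 1 + j4.9 → |·| ≈ 5.001, ∠ ≈ 78.47°
|L| = 0.01 · 1 / (122.5 · 5.001) ≈ 1.6323e-05
Gain = 20 log₁₀(1.6323e-05) ≈ -95.74 dB
∠L = (0°) − (89.53° + 78.47°) = -168.00°

ω = 22: -61.6 dB, -108.6°; ω = 245: -95.7 dB, -168.0°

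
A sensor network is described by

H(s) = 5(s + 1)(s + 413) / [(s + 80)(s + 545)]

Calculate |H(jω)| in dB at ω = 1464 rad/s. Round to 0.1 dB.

13.7 dB

At s = jω = j1464:
zero (s+1): 1 + j1464 → |·| = √(1²+1464²) = √2143297 ≈ 1464, ∠ = arctan(1464/1) ≈ 89.96°
zero (s+413): 413 + j1464 → |·| = √(413²+1464²) = √2313865 ≈ 1521.1, ∠ = arctan(1464/413) ≈ 74.25°
pole (s+80): 80 + j1464 → |·| = √(80²+1464²) = √2149696 ≈ 1466.2, ∠ = arctan(1464/80) ≈ 86.87°
pole (s+545): 545 + j1464 → |·| = √(545²+1464²) = √2440321 ≈ 1562.2, ∠ = arctan(1464/545) ≈ 69.58°
|H| = 5 · 2.2269e+06 / 2.2905e+06 ≈ 4.8612
Gain = 20 log₁₀(4.8612) ≈ 13.73 dB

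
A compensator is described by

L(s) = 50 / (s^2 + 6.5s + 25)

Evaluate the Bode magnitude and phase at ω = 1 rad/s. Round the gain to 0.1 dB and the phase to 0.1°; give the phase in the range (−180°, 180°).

At s = jω = j1:
quadratic: (j1)² + 6.5·j1 + 25 = 24 + j6.5 → |·| ≈ 24.865, ∠ ≈ 15.15°
|L| = 50 / 24.865 ≈ 2.0109
Gain = 20 log₁₀(2.0109) ≈ 6.07 dB
∠L = 0.00° − 15.15° = -15.15°

6.1 dB, -15.2°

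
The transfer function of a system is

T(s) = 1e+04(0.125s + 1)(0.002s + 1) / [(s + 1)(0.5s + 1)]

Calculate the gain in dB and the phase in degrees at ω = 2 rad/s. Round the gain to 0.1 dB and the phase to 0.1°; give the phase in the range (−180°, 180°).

70.3 dB, -94.2°

At ω = 2 rad/s:
zero (1 + j2·0.125) = 1 + j0.25 → |·| ≈ 1.0308, ∠ ≈ 14.04°
zero (1 + j2·0.002) = 1 + j0.004 → |·| ≈ 1, ∠ ≈ 0.23°
pole (1 + j2·1) = 1 + j2 → |·| ≈ 2.2361, ∠ ≈ 63.43°
pole (1 + j2·0.5) = 1 + j1 → |·| ≈ 1.4142, ∠ ≈ 45.00°
|T| = 1e+04 · 1.0308 · 1 / (2.2361 · 1.4142) ≈ 3259.7
Gain = 20 log₁₀(3259.7) ≈ 70.26 dB
∠T = (14.04° + 0.23°) − (63.43° + 45.00°) = -94.16°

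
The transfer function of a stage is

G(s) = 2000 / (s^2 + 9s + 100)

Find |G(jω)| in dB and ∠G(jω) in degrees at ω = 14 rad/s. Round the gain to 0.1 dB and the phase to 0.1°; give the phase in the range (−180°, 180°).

At s = jω = j14:
quadratic: (j14)² + 9·j14 + 100 = -96 + j126 → |·| ≈ 158.4, ∠ ≈ 127.30°
|G| = 2000 / 158.4 ≈ 12.626
Gain = 20 log₁₀(12.626) ≈ 22.03 dB
∠G = 0.00° − 127.30° = -127.30°

22.0 dB, -127.3°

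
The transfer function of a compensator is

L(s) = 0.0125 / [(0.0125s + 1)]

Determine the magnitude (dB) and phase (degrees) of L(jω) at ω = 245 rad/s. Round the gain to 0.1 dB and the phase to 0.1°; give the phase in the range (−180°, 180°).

-48.2 dB, -71.9°

At ω = 245 rad/s:
pole (1 + j245·0.0125) = 1 + j3.0625 → |·| ≈ 3.2216, ∠ ≈ 71.92°
|L| = 0.0125 · 1 / (3.2216) ≈ 0.0038801
Gain = 20 log₁₀(0.0038801) ≈ -48.22 dB
∠L = (0°) − (71.92°) = -71.92°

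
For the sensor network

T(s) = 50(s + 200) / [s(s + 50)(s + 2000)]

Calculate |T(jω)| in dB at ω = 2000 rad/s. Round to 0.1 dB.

At s = jω = j2000:
zero (s+200): 200 + j2000 → |·| = √(200²+2000²) = √4040000 ≈ 2010, ∠ = arctan(2000/200) ≈ 84.29°
pole (s+50): 50 + j2000 → |·| = √(50²+2000²) = √4002500 ≈ 2000.6, ∠ = arctan(2000/50) ≈ 88.57°
pole (s+2000): 2000 + j2000 → |·| = √(2000²+2000²) = √8000000 ≈ 2828.4, ∠ = arctan(2000/2000) ≈ 45.00°
pole at origin: |s| = 2000, ∠ = 90.00° (in denominator)
|T| = 50 · 2010 / 1.1317e+10 ≈ 8.8804e-06
Gain = 20 log₁₀(8.8804e-06) ≈ -101.03 dB

-101.0 dB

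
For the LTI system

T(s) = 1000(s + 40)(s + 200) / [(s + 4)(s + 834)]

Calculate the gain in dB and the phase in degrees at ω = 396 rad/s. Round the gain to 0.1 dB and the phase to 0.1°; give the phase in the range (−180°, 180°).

53.7 dB, 32.6°

At s = jω = j396:
zero (s+40): 40 + j396 → |·| = √(40²+396²) = √158416 ≈ 398.02, ∠ = arctan(396/40) ≈ 84.23°
zero (s+200): 200 + j396 → |·| = √(200²+396²) = √196816 ≈ 443.64, ∠ = arctan(396/200) ≈ 63.20°
pole (s+4): 4 + j396 → |·| = √(4²+396²) = √156832 ≈ 396.02, ∠ = arctan(396/4) ≈ 89.42°
pole (s+834): 834 + j396 → |·| = √(834²+396²) = √852372 ≈ 923.24, ∠ = arctan(396/834) ≈ 25.40°
|T| = 1000 · 1.7658e+05 / 3.6562e+05 ≈ 482.96
Gain = 20 log₁₀(482.96) ≈ 53.68 dB
∠T = 147.43° − 114.82° = 32.61°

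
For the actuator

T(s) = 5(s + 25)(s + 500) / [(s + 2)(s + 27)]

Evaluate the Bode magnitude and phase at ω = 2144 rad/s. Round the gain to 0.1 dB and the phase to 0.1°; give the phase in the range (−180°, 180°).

At s = jω = j2144:
zero (s+25): 25 + j2144 → |·| = √(25²+2144²) = √4597361 ≈ 2144.1, ∠ = arctan(2144/25) ≈ 89.33°
zero (s+500): 500 + j2144 → |·| = √(500²+2144²) = √4846736 ≈ 2201.5, ∠ = arctan(2144/500) ≈ 76.87°
pole (s+2): 2 + j2144 → |·| = √(2²+2144²) = √4596740 ≈ 2144, ∠ = arctan(2144/2) ≈ 89.95°
pole (s+27): 27 + j2144 → |·| = √(27²+2144²) = √4597465 ≈ 2144.2, ∠ = arctan(2144/27) ≈ 89.28°
|T| = 5 · 4.7202e+06 / 4.5972e+06 ≈ 5.1338
Gain = 20 log₁₀(5.1338) ≈ 14.21 dB
∠T = 166.20° − 179.23° = -13.03°

14.2 dB, -13.0°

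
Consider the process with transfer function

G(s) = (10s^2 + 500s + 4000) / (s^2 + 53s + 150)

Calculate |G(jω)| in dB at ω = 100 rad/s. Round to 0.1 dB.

19.7 dB

Substitute s = j100:
Numerator: 10(j100)^2 + 500(j100) + 4000 = -96000 + j50000
Denominator: (j100)^2 + 53(j100) + 150 = -9850 + j5300
|N| = √(96000² + 50000²) ≈ 1.0824e+05, ∠N ≈ 152.49°
|D| = √(9850² + 5300²) ≈ 11185, ∠D ≈ 151.72°
|G| = 1.0824e+05 / 11185 ≈ 9.6772
Gain = 20 log₁₀(9.6772) ≈ 19.71 dB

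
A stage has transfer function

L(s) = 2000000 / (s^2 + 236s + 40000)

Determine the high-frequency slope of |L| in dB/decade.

-40 dB/decade

Each pole contributes −20 dB/decade at high frequency; each zero contributes +20 dB/decade.
Net: 0 zero(s) − 2 pole(s) → -40 dB/decade.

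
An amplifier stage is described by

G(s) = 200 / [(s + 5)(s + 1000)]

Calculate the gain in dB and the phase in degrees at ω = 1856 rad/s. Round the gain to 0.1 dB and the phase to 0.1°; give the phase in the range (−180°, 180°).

-85.8 dB, -151.5°

At s = jω = j1856:
pole (s+5): 5 + j1856 → |·| = √(5²+1856²) = √3444761 ≈ 1856, ∠ = arctan(1856/5) ≈ 89.85°
pole (s+1000): 1000 + j1856 → |·| = √(1000²+1856²) = √4444736 ≈ 2108.3, ∠ = arctan(1856/1000) ≈ 61.68°
|G| = 200 / 3.913e+06 ≈ 5.1112e-05
Gain = 20 log₁₀(5.1112e-05) ≈ -85.83 dB
∠G = 0.00° − 151.53° = -151.53°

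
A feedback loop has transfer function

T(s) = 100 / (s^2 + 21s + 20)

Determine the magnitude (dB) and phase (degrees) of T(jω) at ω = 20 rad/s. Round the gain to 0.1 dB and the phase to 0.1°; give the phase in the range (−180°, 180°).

Substitute s = j20:
Numerator: 100 = 100 + j0
Denominator: (j20)^2 + 21(j20) + 20 = -380 + j420
|N| = √(100² + 0²) ≈ 100, ∠N ≈ 0.00°
|D| = √(380² + 420²) ≈ 566.39, ∠D ≈ 132.14°
|T| = 100 / 566.39 ≈ 0.17656
Gain = 20 log₁₀(0.17656) ≈ -15.06 dB
∠T = 0.00° − 132.14° = -132.14°

-15.1 dB, -132.1°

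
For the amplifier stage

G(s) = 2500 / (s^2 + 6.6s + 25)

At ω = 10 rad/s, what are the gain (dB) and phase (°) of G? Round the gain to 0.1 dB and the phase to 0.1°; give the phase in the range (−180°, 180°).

28.0 dB, -138.7°

At s = jω = j10:
quadratic: (j10)² + 6.6·j10 + 25 = -75 + j66 → |·| ≈ 99.905, ∠ ≈ 138.65°
|G| = 2500 / 99.905 ≈ 25.024
Gain = 20 log₁₀(25.024) ≈ 27.97 dB
∠G = 0.00° − 138.65° = -138.65°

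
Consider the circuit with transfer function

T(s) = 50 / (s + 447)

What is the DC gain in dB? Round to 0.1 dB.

T(0) = 50 / 447 ≈ 0.11186
20 log₁₀(0.11186) ≈ -19.03 dB

-19.0 dB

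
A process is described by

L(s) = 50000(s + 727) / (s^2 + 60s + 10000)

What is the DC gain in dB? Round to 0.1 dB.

L(0) = 50000·727 / 10000 = 3635
20 log₁₀(3635) ≈ 71.21 dB

71.2 dB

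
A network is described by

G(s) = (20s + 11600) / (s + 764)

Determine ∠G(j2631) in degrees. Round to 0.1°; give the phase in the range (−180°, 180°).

Substitute s = j2631:
Numerator: 20(j2631) + 11600 = 11600 + j52620
Denominator: (j2631) + 764 = 764 + j2631
|N| = √(11600² + 52620²) ≈ 53883, ∠N ≈ 77.57°
|D| = √(764² + 2631²) ≈ 2739.7, ∠D ≈ 73.81°
∠G = 77.57° − 73.81° = 3.76°

3.8°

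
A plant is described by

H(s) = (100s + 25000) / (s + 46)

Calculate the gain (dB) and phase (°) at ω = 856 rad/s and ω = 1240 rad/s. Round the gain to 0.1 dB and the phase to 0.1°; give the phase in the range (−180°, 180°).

Substitute s = j856:
Numerator: 100(j856) + 25000 = 25000 + j85600
Denominator: (j856) + 46 = 46 + j856
|N| = √(25000² + 85600²) ≈ 89176, ∠N ≈ 73.72°
|D| = √(46² + 856²) ≈ 857.24, ∠D ≈ 86.92°
|H| = 89176 / 857.24 ≈ 104.03
Gain = 20 log₁₀(104.03) ≈ 40.34 dB
∠H = 73.72° − 86.92° = -13.20°

Substitute s = j1240:
Numerator: 100(j1240) + 25000 = 25000 + j124000
Denominator: (j1240) + 46 = 46 + j1240
|N| = √(25000² + 124000²) ≈ 1.265e+05, ∠N ≈ 78.60°
|D| = √(46² + 1240²) ≈ 1240.9, ∠D ≈ 87.88°
|H| = 1.265e+05 / 1240.9 ≈ 101.94
Gain = 20 log₁₀(101.94) ≈ 40.17 dB
∠H = 78.60° − 87.88° = -9.28°

ω = 856: 40.3 dB, -13.2°; ω = 1240: 40.2 dB, -9.3°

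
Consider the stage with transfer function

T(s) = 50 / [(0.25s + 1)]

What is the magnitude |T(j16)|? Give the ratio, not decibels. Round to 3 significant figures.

12.1

At ω = 16 rad/s:
pole (1 + j16·0.25) = 1 + j4 → |·| ≈ 4.1231, ∠ ≈ 75.96°
|T| = 50 · 1 / (4.1231) ≈ 12.127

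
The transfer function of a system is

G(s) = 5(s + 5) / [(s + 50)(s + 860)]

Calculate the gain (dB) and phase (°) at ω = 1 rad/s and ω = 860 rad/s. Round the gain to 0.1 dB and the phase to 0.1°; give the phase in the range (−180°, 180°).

At s = jω = j1:
zero (s+5): 5 + j1 → |·| = √(5²+1²) = √26 ≈ 5.099, ∠ = arctan(1/5) ≈ 11.31°
pole (s+50): 50 + j1 → |·| = √(50²+1²) = √2501 ≈ 50.01, ∠ = arctan(1/50) ≈ 1.15°
pole (s+860): 860 + j1 → |·| = √(860²+1²) = √739601 ≈ 860, ∠ = arctan(1/860) ≈ 0.07°
|G| = 5 · 5.099 / 43009 ≈ 0.00059278
Gain = 20 log₁₀(0.00059278) ≈ -64.54 dB
∠G = 11.31° − 1.22° = 10.09°

At s = jω = j860:
zero (s+5): 5 + j860 → |·| = √(5²+860²) = √739625 ≈ 860.01, ∠ = arctan(860/5) ≈ 89.67°
pole (s+50): 50 + j860 → |·| = √(50²+860²) = √742100 ≈ 861.45, ∠ = arctan(860/50) ≈ 86.67°
pole (s+860): 860 + j860 → |·| = √(860²+860²) = √1479200 ≈ 1216.2, ∠ = arctan(860/860) ≈ 45.00°
|G| = 5 · 860.01 / 1.0477e+06 ≈ 0.0041043
Gain = 20 log₁₀(0.0041043) ≈ -47.74 dB
∠G = 89.67° − 131.67° = -42.00°

ω = 1: -64.5 dB, 10.1°; ω = 860: -47.7 dB, -42.0°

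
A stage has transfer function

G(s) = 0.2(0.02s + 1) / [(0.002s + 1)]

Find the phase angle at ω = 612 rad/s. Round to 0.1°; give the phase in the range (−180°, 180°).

At ω = 612 rad/s:
zero (1 + j612·0.02) = 1 + j12.24 → |·| ≈ 12.281, ∠ ≈ 85.33°
pole (1 + j612·0.002) = 1 + j1.224 → |·| ≈ 1.5806, ∠ ≈ 50.75°
∠G = (85.33°) − (50.75°) = 34.58°

34.6°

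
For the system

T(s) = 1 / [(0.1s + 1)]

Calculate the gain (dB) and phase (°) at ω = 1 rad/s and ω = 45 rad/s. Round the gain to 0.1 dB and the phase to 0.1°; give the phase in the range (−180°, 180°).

At ω = 1 rad/s:
pole (1 + j1·0.1) = 1 + j0.1 → |·| ≈ 1.005, ∠ ≈ 5.71°
|T| = 1 · 1 / (1.005) ≈ 0.99502
Gain = 20 log₁₀(0.99502) ≈ -0.04 dB
∠T = (0°) − (5.71°) = -5.71°

At ω = 45 rad/s:
pole (1 + j45·0.1) = 1 + j4.5 → |·| ≈ 4.6098, ∠ ≈ 77.47°
|T| = 1 · 1 / (4.6098) ≈ 0.21693
Gain = 20 log₁₀(0.21693) ≈ -13.27 dB
∠T = (0°) − (77.47°) = -77.47°

ω = 1: -0.0 dB, -5.7°; ω = 45: -13.3 dB, -77.5°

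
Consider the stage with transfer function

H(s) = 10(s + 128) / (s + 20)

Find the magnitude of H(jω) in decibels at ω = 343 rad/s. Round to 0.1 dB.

20.6 dB

At s = jω = j343:
zero (s+128): 128 + j343 → |·| = √(128²+343²) = √134033 ≈ 366.11, ∠ = arctan(343/128) ≈ 69.54°
pole (s+20): 20 + j343 → |·| = √(20²+343²) = √118049 ≈ 343.58, ∠ = arctan(343/20) ≈ 86.66°
|H| = 10 · 366.11 / 343.58 ≈ 10.656
Gain = 20 log₁₀(10.656) ≈ 20.55 dB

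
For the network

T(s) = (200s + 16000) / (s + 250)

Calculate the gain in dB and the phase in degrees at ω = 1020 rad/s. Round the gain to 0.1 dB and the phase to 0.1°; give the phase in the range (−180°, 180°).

45.8 dB, 9.3°

Substitute s = j1020:
Numerator: 200(j1020) + 16000 = 16000 + j204000
Denominator: (j1020) + 250 = 250 + j1020
|N| = √(16000² + 204000²) ≈ 2.0463e+05, ∠N ≈ 85.52°
|D| = √(250² + 1020²) ≈ 1050.2, ∠D ≈ 76.23°
|T| = 2.0463e+05 / 1050.2 ≈ 194.85
Gain = 20 log₁₀(194.85) ≈ 45.79 dB
∠T = 85.52° − 76.23° = 9.29°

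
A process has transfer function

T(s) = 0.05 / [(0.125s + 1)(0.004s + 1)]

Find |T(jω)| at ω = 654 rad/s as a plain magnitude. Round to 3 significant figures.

At ω = 654 rad/s:
pole (1 + j654·0.125) = 1 + j81.75 → |·| ≈ 81.756, ∠ ≈ 89.30°
pole (1 + j654·0.004) = 1 + j2.616 → |·| ≈ 2.8006, ∠ ≈ 69.08°
|T| = 0.05 · 1 / (81.756 · 2.8006) ≈ 0.00021837

0.000218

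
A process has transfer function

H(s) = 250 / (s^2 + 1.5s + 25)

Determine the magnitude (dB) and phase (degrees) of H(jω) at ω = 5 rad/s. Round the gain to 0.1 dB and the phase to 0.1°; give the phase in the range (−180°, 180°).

30.5 dB, -90.0°

At s = jω = j5:
quadratic: (j5)² + 1.5·j5 + 25 = 0 + j7.5 → |·| ≈ 7.5, ∠ ≈ 90.00°
|H| = 250 / 7.5 ≈ 33.333
Gain = 20 log₁₀(33.333) ≈ 30.46 dB
∠H = 0.00° − 90.00° = -90.00°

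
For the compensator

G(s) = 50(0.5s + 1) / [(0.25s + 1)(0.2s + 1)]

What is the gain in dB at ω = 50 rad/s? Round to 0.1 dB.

19.9 dB

At ω = 50 rad/s:
zero (1 + j50·0.5) = 1 + j25 → |·| ≈ 25.02, ∠ ≈ 87.71°
pole (1 + j50·0.25) = 1 + j12.5 → |·| ≈ 12.54, ∠ ≈ 85.43°
pole (1 + j50·0.2) = 1 + j10 → |·| ≈ 10.05, ∠ ≈ 84.29°
|G| = 50 · 25.02 / (12.54 · 10.05) ≈ 9.9264
Gain = 20 log₁₀(9.9264) ≈ 19.94 dB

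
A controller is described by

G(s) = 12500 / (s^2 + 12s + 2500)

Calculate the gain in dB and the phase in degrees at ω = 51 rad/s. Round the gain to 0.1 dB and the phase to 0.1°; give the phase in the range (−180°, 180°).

At s = jω = j51:
quadratic: (j51)² + 12·j51 + 2500 = -101 + j612 → |·| ≈ 620.28, ∠ ≈ 99.37°
|G| = 12500 / 620.28 ≈ 20.152
Gain = 20 log₁₀(20.152) ≈ 26.09 dB
∠G = 0.00° − 99.37° = -99.37°

26.1 dB, -99.4°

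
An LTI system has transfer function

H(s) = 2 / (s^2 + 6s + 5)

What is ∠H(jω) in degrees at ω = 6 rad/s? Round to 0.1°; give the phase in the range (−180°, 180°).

Substitute s = j6:
Numerator: 2 = 2 + j0
Denominator: (j6)^2 + 6(j6) + 5 = -31 + j36
|N| = √(2² + 0²) ≈ 2, ∠N ≈ 0.00°
|D| = √(31² + 36²) ≈ 47.508, ∠D ≈ 130.73°
∠H = 0.00° − 130.73° = -130.73°

-130.7°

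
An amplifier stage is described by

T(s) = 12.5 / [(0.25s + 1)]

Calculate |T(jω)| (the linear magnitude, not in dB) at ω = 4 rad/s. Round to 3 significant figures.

8.84

At ω = 4 rad/s:
pole (1 + j4·0.25) = 1 + j1 → |·| ≈ 1.4142, ∠ ≈ 45.00°
|T| = 12.5 · 1 / (1.4142) ≈ 8.8389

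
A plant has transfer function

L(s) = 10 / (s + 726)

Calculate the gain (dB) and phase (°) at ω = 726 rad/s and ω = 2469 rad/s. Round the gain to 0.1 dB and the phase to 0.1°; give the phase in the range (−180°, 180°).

ω = 726: -40.2 dB, -45.0°; ω = 2469: -48.2 dB, -73.6°

Substitute s = j726:
Numerator: 10 = 10 + j0
Denominator: (j726) + 726 = 726 + j726
|N| = √(10² + 0²) ≈ 10, ∠N ≈ 0.00°
|D| = √(726² + 726²) ≈ 1026.7, ∠D ≈ 45.00°
|L| = 10 / 1026.7 ≈ 0.0097399
Gain = 20 log₁₀(0.0097399) ≈ -40.23 dB
∠L = 0.00° − 45.00° = -45.00°

Substitute s = j2469:
Numerator: 10 = 10 + j0
Denominator: (j2469) + 726 = 726 + j2469
|N| = √(10² + 0²) ≈ 10, ∠N ≈ 0.00°
|D| = √(726² + 2469²) ≈ 2573.5, ∠D ≈ 73.61°
|L| = 10 / 2573.5 ≈ 0.0038858
Gain = 20 log₁₀(0.0038858) ≈ -48.21 dB
∠L = 0.00° − 73.61° = -73.61°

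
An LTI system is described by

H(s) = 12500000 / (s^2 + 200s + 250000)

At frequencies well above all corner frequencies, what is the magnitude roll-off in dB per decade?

-40 dB/decade

Each pole contributes −20 dB/decade at high frequency; each zero contributes +20 dB/decade.
Net: 0 zero(s) − 2 pole(s) → -40 dB/decade.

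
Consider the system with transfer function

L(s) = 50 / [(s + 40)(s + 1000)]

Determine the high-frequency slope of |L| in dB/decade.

Each pole contributes −20 dB/decade at high frequency; each zero contributes +20 dB/decade.
Net: 0 zero(s) − 2 pole(s) → -40 dB/decade.

-40 dB/decade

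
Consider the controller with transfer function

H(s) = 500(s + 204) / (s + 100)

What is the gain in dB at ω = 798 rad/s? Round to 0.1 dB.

54.2 dB

At s = jω = j798:
zero (s+204): 204 + j798 → |·| = √(204²+798²) = √678420 ≈ 823.66, ∠ = arctan(798/204) ≈ 75.66°
pole (s+100): 100 + j798 → |·| = √(100²+798²) = √646804 ≈ 804.24, ∠ = arctan(798/100) ≈ 82.86°
|H| = 500 · 823.66 / 804.24 ≈ 512.07
Gain = 20 log₁₀(512.07) ≈ 54.19 dB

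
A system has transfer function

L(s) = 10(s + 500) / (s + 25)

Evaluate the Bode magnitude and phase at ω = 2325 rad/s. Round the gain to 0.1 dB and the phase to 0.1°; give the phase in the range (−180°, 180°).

At s = jω = j2325:
zero (s+500): 500 + j2325 → |·| = √(500²+2325²) = √5655625 ≈ 2378.2, ∠ = arctan(2325/500) ≈ 77.86°
pole (s+25): 25 + j2325 → |·| = √(25²+2325²) = √5406250 ≈ 2325.1, ∠ = arctan(2325/25) ≈ 89.38°
|L| = 10 · 2378.2 / 2325.1 ≈ 10.228
Gain = 20 log₁₀(10.228) ≈ 20.20 dB
∠L = 77.86° − 89.38° = -11.52°

20.2 dB, -11.5°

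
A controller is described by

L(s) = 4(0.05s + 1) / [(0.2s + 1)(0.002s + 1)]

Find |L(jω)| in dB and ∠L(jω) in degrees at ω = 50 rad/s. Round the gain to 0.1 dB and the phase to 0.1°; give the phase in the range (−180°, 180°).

At ω = 50 rad/s:
zero (1 + j50·0.05) = 1 + j2.5 → |·| ≈ 2.6926, ∠ ≈ 68.20°
pole (1 + j50·0.2) = 1 + j10 → |·| ≈ 10.05, ∠ ≈ 84.29°
pole (1 + j50·0.002) = 1 + j0.1 → |·| ≈ 1.005, ∠ ≈ 5.71°
|L| = 4 · 2.6926 / (10.05 · 1.005) ≈ 1.0663
Gain = 20 log₁₀(1.0663) ≈ 0.56 dB
∠L = (68.20°) − (84.29° + 5.71°) = -21.80°

0.6 dB, -21.8°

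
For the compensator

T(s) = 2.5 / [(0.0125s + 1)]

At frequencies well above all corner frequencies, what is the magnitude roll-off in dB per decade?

-20 dB/decade

Each pole contributes −20 dB/decade at high frequency; each zero contributes +20 dB/decade.
Net: 0 zero(s) − 1 pole(s) → -20 dB/decade.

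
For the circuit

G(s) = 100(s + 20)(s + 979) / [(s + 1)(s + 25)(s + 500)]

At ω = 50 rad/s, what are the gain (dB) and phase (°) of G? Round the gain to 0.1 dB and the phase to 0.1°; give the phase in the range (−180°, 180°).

At s = jω = j50:
zero (s+20): 20 + j50 → |·| = √(20²+50²) = √2900 ≈ 53.852, ∠ = arctan(50/20) ≈ 68.20°
zero (s+979): 979 + j50 → |·| = √(979²+50²) = √960941 ≈ 980.28, ∠ = arctan(50/979) ≈ 2.92°
pole (s+1): 1 + j50 → |·| = √(1²+50²) = √2501 ≈ 50.01, ∠ = arctan(50/1) ≈ 88.85°
pole (s+25): 25 + j50 → |·| = √(25²+50²) = √3125 ≈ 55.902, ∠ = arctan(50/25) ≈ 63.43°
pole (s+500): 500 + j50 → |·| = √(500²+50²) = √252500 ≈ 502.49, ∠ = arctan(50/500) ≈ 5.71°
|G| = 100 · 52790 / 1.4048e+06 ≈ 3.7578
Gain = 20 log₁₀(3.7578) ≈ 11.50 dB
∠G = 71.12° − 157.99° = -86.87°

11.5 dB, -86.9°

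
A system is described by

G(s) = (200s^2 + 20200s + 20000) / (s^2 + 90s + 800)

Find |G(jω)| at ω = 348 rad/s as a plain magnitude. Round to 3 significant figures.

203

Substitute s = j348:
Numerator: 200(j348)^2 + 20200(j348) + 20000 = -24200800 + j7029600
Denominator: (j348)^2 + 90(j348) + 800 = -120304 + j31320
|N| = √(24200800² + 7029600²) ≈ 2.5201e+07, ∠N ≈ 163.80°
|D| = √(120304² + 31320²) ≈ 1.2431e+05, ∠D ≈ 165.41°
|G| = 2.5201e+07 / 1.2431e+05 ≈ 202.73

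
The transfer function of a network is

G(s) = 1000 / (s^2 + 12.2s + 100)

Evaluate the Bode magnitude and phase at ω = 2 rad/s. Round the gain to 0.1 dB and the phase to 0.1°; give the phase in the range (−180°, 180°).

20.1 dB, -14.3°

At s = jω = j2:
quadratic: (j2)² + 12.2·j2 + 100 = 96 + j24.4 → |·| ≈ 99.052, ∠ ≈ 14.26°
|G| = 1000 / 99.052 ≈ 10.096
Gain = 20 log₁₀(10.096) ≈ 20.08 dB
∠G = 0.00° − 14.26° = -14.26°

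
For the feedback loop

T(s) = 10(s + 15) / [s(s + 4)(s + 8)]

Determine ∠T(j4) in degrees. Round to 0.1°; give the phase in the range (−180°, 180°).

At s = jω = j4:
zero (s+15): 15 + j4 → |·| = √(15²+4²) = √241 ≈ 15.524, ∠ = arctan(4/15) ≈ 14.93°
pole (s+4): 4 + j4 → |·| = √(4²+4²) = √32 ≈ 5.6569, ∠ = arctan(4/4) ≈ 45.00°
pole (s+8): 8 + j4 → |·| = √(8²+4²) = √80 ≈ 8.9443, ∠ = arctan(4/8) ≈ 26.57°
pole at origin: |s| = 4, ∠ = 90.00° (in denominator)
∠T = 14.93° − 161.57° = -146.64°

-146.6°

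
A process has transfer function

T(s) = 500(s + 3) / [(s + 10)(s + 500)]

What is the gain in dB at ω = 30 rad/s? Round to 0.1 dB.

-0.4 dB

At s = jω = j30:
zero (s+3): 3 + j30 → |·| = √(3²+30²) = √909 ≈ 30.15, ∠ = arctan(30/3) ≈ 84.29°
pole (s+10): 10 + j30 → |·| = √(10²+30²) = √1000 ≈ 31.623, ∠ = arctan(30/10) ≈ 71.57°
pole (s+500): 500 + j30 → |·| = √(500²+30²) = √250900 ≈ 500.9, ∠ = arctan(30/500) ≈ 3.43°
|T| = 500 · 30.15 / 15840 ≈ 0.9517
Gain = 20 log₁₀(0.9517) ≈ -0.43 dB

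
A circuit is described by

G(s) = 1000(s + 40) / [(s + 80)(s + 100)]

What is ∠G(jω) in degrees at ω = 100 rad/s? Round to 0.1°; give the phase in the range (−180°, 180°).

At s = jω = j100:
zero (s+40): 40 + j100 → |·| = √(40²+100²) = √11600 ≈ 107.7, ∠ = arctan(100/40) ≈ 68.20°
pole (s+80): 80 + j100 → |·| = √(80²+100²) = √16400 ≈ 128.06, ∠ = arctan(100/80) ≈ 51.34°
pole (s+100): 100 + j100 → |·| = √(100²+100²) = √20000 ≈ 141.42, ∠ = arctan(100/100) ≈ 45.00°
∠G = 68.20° − 96.34° = -28.14°

-28.1°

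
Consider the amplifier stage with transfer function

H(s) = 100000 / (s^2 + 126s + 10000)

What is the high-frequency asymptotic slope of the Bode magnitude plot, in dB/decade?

Each pole contributes −20 dB/decade at high frequency; each zero contributes +20 dB/decade.
Net: 0 zero(s) − 2 pole(s) → -40 dB/decade.

-40 dB/decade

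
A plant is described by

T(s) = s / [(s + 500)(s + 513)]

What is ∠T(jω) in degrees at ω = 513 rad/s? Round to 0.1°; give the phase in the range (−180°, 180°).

-0.7°

At s = jω = j513:
zero at origin: s = j513 → |·| = 513, ∠ = 90.00°
pole (s+500): 500 + j513 → |·| = √(500²+513²) = √513169 ≈ 716.36, ∠ = arctan(513/500) ≈ 45.74°
pole (s+513): 513 + j513 → |·| = √(513²+513²) = √526338 ≈ 725.49, ∠ = arctan(513/513) ≈ 45.00°
∠T = 90.00° − 90.74° = -0.74°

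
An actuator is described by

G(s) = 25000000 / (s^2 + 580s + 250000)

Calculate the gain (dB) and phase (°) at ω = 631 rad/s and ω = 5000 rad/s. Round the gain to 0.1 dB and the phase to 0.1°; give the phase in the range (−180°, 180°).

ω = 631: 36.0 dB, -112.0°; ω = 5000: 0.0 dB, -173.3°

At s = jω = j631:
quadratic: (j631)² + 580·j631 + 250000 = -148161 + j365980 → |·| ≈ 3.9483e+05, ∠ ≈ 112.04°
|G| = 25000000 / 3.9483e+05 ≈ 63.318
Gain = 20 log₁₀(63.318) ≈ 36.03 dB
∠G = 0.00° − 112.04° = -112.04°

At s = jω = j5000:
quadratic: (j5000)² + 580·j5000 + 250000 = -24750000 + j2900000 → |·| ≈ 2.4919e+07, ∠ ≈ 173.32°
|G| = 25000000 / 2.4919e+07 ≈ 1.0033
Gain = 20 log₁₀(1.0033) ≈ 0.03 dB
∠G = 0.00° − 173.32° = -173.32°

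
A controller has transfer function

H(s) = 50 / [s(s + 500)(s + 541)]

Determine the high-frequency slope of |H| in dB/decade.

-60 dB/decade

Each pole contributes −20 dB/decade at high frequency; each zero contributes +20 dB/decade.
Net: 0 zero(s) − 3 pole(s) → -60 dB/decade.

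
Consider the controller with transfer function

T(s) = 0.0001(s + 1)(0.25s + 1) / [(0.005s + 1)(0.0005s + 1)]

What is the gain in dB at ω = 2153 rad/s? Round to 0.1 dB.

17.3 dB

At ω = 2153 rad/s:
zero (1 + j2153·1) = 1 + j2153 → |·| ≈ 2153, ∠ ≈ 89.97°
zero (1 + j2153·0.25) = 1 + j538.25 → |·| ≈ 538.25, ∠ ≈ 89.89°
pole (1 + j2153·0.005) = 1 + j10.765 → |·| ≈ 10.811, ∠ ≈ 84.69°
pole (1 + j2153·0.0005) = 1 + j1.0765 → |·| ≈ 1.4693, ∠ ≈ 47.11°
|T| = 0.0001 · 2153 · 538.25 / (10.811 · 1.4693) ≈ 7.2954
Gain = 20 log₁₀(7.2954) ≈ 17.26 dB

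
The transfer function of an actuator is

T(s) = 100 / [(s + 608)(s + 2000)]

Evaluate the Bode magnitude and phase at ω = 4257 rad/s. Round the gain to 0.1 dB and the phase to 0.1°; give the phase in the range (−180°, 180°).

-106.1 dB, -146.7°

At s = jω = j4257:
pole (s+608): 608 + j4257 → |·| = √(608²+4257²) = √18491713 ≈ 4300.2, ∠ = arctan(4257/608) ≈ 81.87°
pole (s+2000): 2000 + j4257 → |·| = √(2000²+4257²) = √22122049 ≈ 4703.4, ∠ = arctan(4257/2000) ≈ 64.84°
|T| = 100 / 2.0226e+07 ≈ 4.9441e-06
Gain = 20 log₁₀(4.9441e-06) ≈ -106.12 dB
∠T = 0.00° − 146.71° = -146.71°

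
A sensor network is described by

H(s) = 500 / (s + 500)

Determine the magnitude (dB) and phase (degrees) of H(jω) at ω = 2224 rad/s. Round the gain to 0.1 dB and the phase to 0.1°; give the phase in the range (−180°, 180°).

-13.2 dB, -77.3°

Substitute s = j2224:
Numerator: 500 = 500 + j0
Denominator: (j2224) + 500 = 500 + j2224
|N| = √(500² + 0²) ≈ 500, ∠N ≈ 0.00°
|D| = √(500² + 2224²) ≈ 2279.5, ∠D ≈ 77.33°
|H| = 500 / 2279.5 ≈ 0.21935
Gain = 20 log₁₀(0.21935) ≈ -13.18 dB
∠H = 0.00° − 77.33° = -77.33°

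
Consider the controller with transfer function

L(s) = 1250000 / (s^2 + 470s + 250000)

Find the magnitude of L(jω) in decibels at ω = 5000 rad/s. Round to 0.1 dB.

-26.0 dB

At s = jω = j5000:
quadratic: (j5000)² + 470·j5000 + 250000 = -24750000 + j2350000 → |·| ≈ 2.4861e+07, ∠ ≈ 174.58°
|L| = 1250000 / 2.4861e+07 ≈ 0.05028
Gain = 20 log₁₀(0.05028) ≈ -25.97 dB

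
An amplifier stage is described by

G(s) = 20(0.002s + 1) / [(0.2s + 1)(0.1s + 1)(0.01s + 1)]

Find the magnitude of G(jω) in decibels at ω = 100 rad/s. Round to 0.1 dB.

At ω = 100 rad/s:
zero (1 + j100·0.002) = 1 + j0.2 → |·| ≈ 1.0198, ∠ ≈ 11.31°
pole (1 + j100·0.2) = 1 + j20 → |·| ≈ 20.025, ∠ ≈ 87.14°
pole (1 + j100·0.1) = 1 + j10 → |·| ≈ 10.05, ∠ ≈ 84.29°
pole (1 + j100·0.01) = 1 + j1 → |·| ≈ 1.4142, ∠ ≈ 45.00°
|G| = 20 · 1.0198 / (20.025 · 10.05 · 1.4142) ≈ 0.071663
Gain = 20 log₁₀(0.071663) ≈ -22.89 dB

-22.9 dB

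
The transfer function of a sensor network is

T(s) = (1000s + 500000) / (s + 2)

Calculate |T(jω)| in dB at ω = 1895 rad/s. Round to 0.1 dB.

Substitute s = j1895:
Numerator: 1000(j1895) + 500000 = 500000 + j1895000
Denominator: (j1895) + 2 = 2 + j1895
|N| = √(500000² + 1895000²) ≈ 1.9599e+06, ∠N ≈ 75.22°
|D| = √(2² + 1895²) ≈ 1895, ∠D ≈ 89.94°
|T| = 1.9599e+06 / 1895 ≈ 1034.2
Gain = 20 log₁₀(1034.2) ≈ 60.29 dB

60.3 dB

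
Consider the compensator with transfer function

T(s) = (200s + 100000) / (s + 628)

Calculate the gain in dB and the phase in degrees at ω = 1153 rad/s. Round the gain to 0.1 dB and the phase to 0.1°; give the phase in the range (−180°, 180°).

Substitute s = j1153:
Numerator: 200(j1153) + 100000 = 100000 + j230600
Denominator: (j1153) + 628 = 628 + j1153
|N| = √(100000² + 230600²) ≈ 2.5135e+05, ∠N ≈ 66.56°
|D| = √(628² + 1153²) ≈ 1312.9, ∠D ≈ 61.42°
|T| = 2.5135e+05 / 1312.9 ≈ 191.45
Gain = 20 log₁₀(191.45) ≈ 45.64 dB
∠T = 66.56° − 61.42° = 5.14°

45.6 dB, 5.1°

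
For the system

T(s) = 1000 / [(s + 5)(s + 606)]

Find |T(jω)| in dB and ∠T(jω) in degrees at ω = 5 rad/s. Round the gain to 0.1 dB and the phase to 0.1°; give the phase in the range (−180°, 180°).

-12.6 dB, -45.5°

At s = jω = j5:
pole (s+5): 5 + j5 → |·| = √(5²+5²) = √50 ≈ 7.0711, ∠ = arctan(5/5) ≈ 45.00°
pole (s+606): 606 + j5 → |·| = √(606²+5²) = √367261 ≈ 606.02, ∠ = arctan(5/606) ≈ 0.47°
|T| = 1000 / 4285.2 ≈ 0.23336
Gain = 20 log₁₀(0.23336) ≈ -12.64 dB
∠T = 0.00° − 45.47° = -45.47°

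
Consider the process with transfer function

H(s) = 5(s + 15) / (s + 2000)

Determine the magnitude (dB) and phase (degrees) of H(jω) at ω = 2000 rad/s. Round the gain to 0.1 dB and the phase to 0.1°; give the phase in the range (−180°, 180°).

11.0 dB, 44.6°

At s = jω = j2000:
zero (s+15): 15 + j2000 → |·| = √(15²+2000²) = √4000225 ≈ 2000.1, ∠ = arctan(2000/15) ≈ 89.57°
pole (s+2000): 2000 + j2000 → |·| = √(2000²+2000²) = √8000000 ≈ 2828.4, ∠ = arctan(2000/2000) ≈ 45.00°
|H| = 5 · 2000.1 / 2828.4 ≈ 3.5357
Gain = 20 log₁₀(3.5357) ≈ 10.97 dB
∠H = 89.57° − 45.00° = 44.57°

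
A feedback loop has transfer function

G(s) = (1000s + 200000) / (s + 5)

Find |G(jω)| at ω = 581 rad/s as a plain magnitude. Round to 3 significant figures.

1.06e+03

Substitute s = j581:
Numerator: 1000(j581) + 200000 = 200000 + j581000
Denominator: (j581) + 5 = 5 + j581
|N| = √(200000² + 581000²) ≈ 6.1446e+05, ∠N ≈ 71.00°
|D| = √(5² + 581²) ≈ 581.02, ∠D ≈ 89.51°
|G| = 6.1446e+05 / 581.02 ≈ 1057.6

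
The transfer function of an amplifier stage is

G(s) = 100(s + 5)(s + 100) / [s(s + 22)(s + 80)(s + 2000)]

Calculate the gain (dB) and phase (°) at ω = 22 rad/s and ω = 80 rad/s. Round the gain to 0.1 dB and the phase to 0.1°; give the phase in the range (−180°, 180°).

At s = jω = j22:
zero (s+5): 5 + j22 → |·| = √(5²+22²) = √509 ≈ 22.561, ∠ = arctan(22/5) ≈ 77.20°
zero (s+100): 100 + j22 → |·| = √(100²+22²) = √10484 ≈ 102.39, ∠ = arctan(22/100) ≈ 12.41°
pole (s+22): 22 + j22 → |·| = √(22²+22²) = √968 ≈ 31.113, ∠ = arctan(22/22) ≈ 45.00°
pole (s+80): 80 + j22 → |·| = √(80²+22²) = √6884 ≈ 82.97, ∠ = arctan(22/80) ≈ 15.38°
pole (s+2000): 2000 + j22 → |·| = √(2000²+22²) = √4000484 ≈ 2000.1, ∠ = arctan(22/2000) ≈ 0.63°
pole at origin: |s| = 22, ∠ = 90.00° (in denominator)
|G| = 100 · 2310 / 1.1359e+08 ≈ 0.0020336
Gain = 20 log₁₀(0.0020336) ≈ -53.83 dB
∠G = 89.61° − 151.01° = -61.40°

At s = jω = j80:
zero (s+5): 5 + j80 → |·| = √(5²+80²) = √6425 ≈ 80.156, ∠ = arctan(80/5) ≈ 86.42°
zero (s+100): 100 + j80 → |·| = √(100²+80²) = √16400 ≈ 128.06, ∠ = arctan(80/100) ≈ 38.66°
pole (s+22): 22 + j80 → |·| = √(22²+80²) = √6884 ≈ 82.97, ∠ = arctan(80/22) ≈ 74.62°
pole (s+80): 80 + j80 → |·| = √(80²+80²) = √12800 ≈ 113.14, ∠ = arctan(80/80) ≈ 45.00°
pole (s+2000): 2000 + j80 → |·| = √(2000²+80²) = √4006400 ≈ 2001.6, ∠ = arctan(80/2000) ≈ 2.29°
pole at origin: |s| = 80, ∠ = 90.00° (in denominator)
|G| = 100 · 10265 / 1.5032e+09 ≈ 0.00068288
Gain = 20 log₁₀(0.00068288) ≈ -63.31 dB
∠G = 125.08° − 211.91° = -86.83°

ω = 22: -53.8 dB, -61.4°; ω = 80: -63.3 dB, -86.8°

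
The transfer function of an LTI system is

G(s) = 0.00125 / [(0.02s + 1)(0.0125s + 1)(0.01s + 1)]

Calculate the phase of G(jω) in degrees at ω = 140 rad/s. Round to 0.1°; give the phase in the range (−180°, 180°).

At ω = 140 rad/s:
pole (1 + j140·0.02) = 1 + j2.8 → |·| ≈ 2.9732, ∠ ≈ 70.35°
pole (1 + j140·0.0125) = 1 + j1.75 → |·| ≈ 2.0156, ∠ ≈ 60.26°
pole (1 + j140·0.01) = 1 + j1.4 → |·| ≈ 1.7205, ∠ ≈ 54.46°
∠G = (0°) − (70.35° + 60.26° + 54.46°) = -185.07° ≡ 174.93° (principal value)

174.9°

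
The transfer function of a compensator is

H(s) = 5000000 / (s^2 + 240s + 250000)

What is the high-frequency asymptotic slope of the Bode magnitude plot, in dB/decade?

Each pole contributes −20 dB/decade at high frequency; each zero contributes +20 dB/decade.
Net: 0 zero(s) − 2 pole(s) → -40 dB/decade.

-40 dB/decade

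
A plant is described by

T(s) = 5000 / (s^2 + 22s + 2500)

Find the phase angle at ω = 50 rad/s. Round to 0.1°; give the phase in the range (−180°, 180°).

At s = jω = j50:
quadratic: (j50)² + 22·j50 + 2500 = 0 + j1100 → |·| ≈ 1100, ∠ ≈ 90.00°
∠T = 0.00° − 90.00° = -90.00°

-90.0°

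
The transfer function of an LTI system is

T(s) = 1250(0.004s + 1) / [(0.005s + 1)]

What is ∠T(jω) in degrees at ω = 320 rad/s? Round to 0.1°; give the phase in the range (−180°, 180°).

-6.0°

At ω = 320 rad/s:
zero (1 + j320·0.004) = 1 + j1.28 → |·| ≈ 1.6243, ∠ ≈ 52.00°
pole (1 + j320·0.005) = 1 + j1.6 → |·| ≈ 1.8868, ∠ ≈ 57.99°
∠T = (52.00°) − (57.99°) = -5.99°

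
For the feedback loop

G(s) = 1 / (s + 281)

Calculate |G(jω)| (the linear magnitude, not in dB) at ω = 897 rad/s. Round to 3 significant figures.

Substitute s = j897:
Numerator: 1 = 1 + j0
Denominator: (j897) + 281 = 281 + j897
|N| = √(1² + 0²) ≈ 1, ∠N ≈ 0.00°
|D| = √(281² + 897²) ≈ 939.98, ∠D ≈ 72.61°
|G| = 1 / 939.98 ≈ 0.0010639

0.00106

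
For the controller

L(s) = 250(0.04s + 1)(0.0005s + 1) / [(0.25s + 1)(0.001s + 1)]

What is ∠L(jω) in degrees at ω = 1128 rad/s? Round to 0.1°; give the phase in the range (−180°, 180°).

-20.1°

At ω = 1128 rad/s:
zero (1 + j1128·0.04) = 1 + j45.12 → |·| ≈ 45.131, ∠ ≈ 88.73°
zero (1 + j1128·0.0005) = 1 + j0.564 → |·| ≈ 1.1481, ∠ ≈ 29.42°
pole (1 + j1128·0.25) = 1 + j282 → |·| ≈ 282, ∠ ≈ 89.80°
pole (1 + j1128·0.001) = 1 + j1.128 → |·| ≈ 1.5074, ∠ ≈ 48.44°
∠L = (88.73° + 29.42°) − (89.80° + 48.44°) = -20.09°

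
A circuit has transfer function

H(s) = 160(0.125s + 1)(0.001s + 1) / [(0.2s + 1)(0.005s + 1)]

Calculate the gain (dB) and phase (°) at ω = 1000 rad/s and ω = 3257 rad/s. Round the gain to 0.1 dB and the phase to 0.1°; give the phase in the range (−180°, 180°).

At ω = 1000 rad/s:
zero (1 + j1000·0.125) = 1 + j125 → |·| ≈ 125, ∠ ≈ 89.54°
zero (1 + j1000·0.001) = 1 + j1 → |·| ≈ 1.4142, ∠ ≈ 45.00°
pole (1 + j1000·0.2) = 1 + j200 → |·| ≈ 200, ∠ ≈ 89.71°
pole (1 + j1000·0.005) = 1 + j5 → |·| ≈ 5.099, ∠ ≈ 78.69°
|H| = 160 · 125 · 1.4142 / (200 · 5.099) ≈ 27.735
Gain = 20 log₁₀(27.735) ≈ 28.86 dB
∠H = (89.54° + 45.00°) − (89.71° + 78.69°) = -33.86°

At ω = 3257 rad/s:
zero (1 + j3257·0.125) = 1 + j407.125 → |·| ≈ 407.13, ∠ ≈ 89.86°
zero (1 + j3257·0.001) = 1 + j3.257 → |·| ≈ 3.4071, ∠ ≈ 72.93°
pole (1 + j3257·0.2) = 1 + j651.4 → |·| ≈ 651.4, ∠ ≈ 89.91°
pole (1 + j3257·0.005) = 1 + j16.285 → |·| ≈ 16.316, ∠ ≈ 86.49°
|H| = 160 · 407.13 · 3.4071 / (651.4 · 16.316) ≈ 20.882
Gain = 20 log₁₀(20.882) ≈ 26.40 dB
∠H = (89.86° + 72.93°) − (89.91° + 86.49°) = -13.61°

ω = 1000: 28.9 dB, -33.9°; ω = 3257: 26.4 dB, -13.6°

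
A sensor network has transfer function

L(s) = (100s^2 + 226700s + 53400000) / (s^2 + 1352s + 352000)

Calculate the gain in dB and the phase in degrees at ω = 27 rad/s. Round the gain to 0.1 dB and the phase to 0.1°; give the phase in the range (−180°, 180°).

43.6 dB, 0.6°

Substitute s = j27:
Numerator: 100(j27)^2 + 226700(j27) + 53400000 = 53327100 + j6120900
Denominator: (j27)^2 + 1352(j27) + 352000 = 351271 + j36504
|N| = √(53327100² + 6120900²) ≈ 5.3677e+07, ∠N ≈ 6.55°
|D| = √(351271² + 36504²) ≈ 3.5316e+05, ∠D ≈ 5.93°
|L| = 5.3677e+07 / 3.5316e+05 ≈ 151.99
Gain = 20 log₁₀(151.99) ≈ 43.64 dB
∠L = 6.55° − 5.93° = 0.62°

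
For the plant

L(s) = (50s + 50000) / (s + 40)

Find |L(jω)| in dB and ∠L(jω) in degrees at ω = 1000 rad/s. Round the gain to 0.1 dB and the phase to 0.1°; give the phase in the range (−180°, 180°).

Substitute s = j1000:
Numerator: 50(j1000) + 50000 = 50000 + j50000
Denominator: (j1000) + 40 = 40 + j1000
|N| = √(50000² + 50000²) ≈ 70711, ∠N ≈ 45.00°
|D| = √(40² + 1000²) ≈ 1000.8, ∠D ≈ 87.71°
|L| = 70711 / 1000.8 ≈ 70.654
Gain = 20 log₁₀(70.654) ≈ 36.98 dB
∠L = 45.00° − 87.71° = -42.71°

37.0 dB, -42.7°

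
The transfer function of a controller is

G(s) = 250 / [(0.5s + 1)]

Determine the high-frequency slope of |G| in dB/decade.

Each pole contributes −20 dB/decade at high frequency; each zero contributes +20 dB/decade.
Net: 0 zero(s) − 1 pole(s) → -20 dB/decade.

-20 dB/decade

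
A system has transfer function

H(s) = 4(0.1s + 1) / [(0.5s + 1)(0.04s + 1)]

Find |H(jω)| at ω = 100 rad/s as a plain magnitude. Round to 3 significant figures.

0.195

At ω = 100 rad/s:
zero (1 + j100·0.1) = 1 + j10 → |·| ≈ 10.05, ∠ ≈ 84.29°
pole (1 + j100·0.5) = 1 + j50 → |·| ≈ 50.01, ∠ ≈ 88.85°
pole (1 + j100·0.04) = 1 + j4 → |·| ≈ 4.1231, ∠ ≈ 75.96°
|H| = 4 · 10.05 / (50.01 · 4.1231) ≈ 0.19496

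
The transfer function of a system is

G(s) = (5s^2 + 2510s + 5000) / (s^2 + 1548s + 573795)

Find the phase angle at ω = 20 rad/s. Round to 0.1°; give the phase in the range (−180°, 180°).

83.5°

Substitute s = j20:
Numerator: 5(j20)^2 + 2510(j20) + 5000 = 3000 + j50200
Denominator: (j20)^2 + 1548(j20) + 573795 = 573395 + j30960
|N| = √(3000² + 50200²) ≈ 50290, ∠N ≈ 86.58°
|D| = √(573395² + 30960²) ≈ 5.7423e+05, ∠D ≈ 3.09°
∠G = 86.58° − 3.09° = 83.49°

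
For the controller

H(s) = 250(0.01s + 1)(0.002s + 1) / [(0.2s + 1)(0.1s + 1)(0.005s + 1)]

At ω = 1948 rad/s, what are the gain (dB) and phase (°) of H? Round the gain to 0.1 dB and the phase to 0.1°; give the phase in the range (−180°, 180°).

-31.6 dB, -101.0°

At ω = 1948 rad/s:
zero (1 + j1948·0.01) = 1 + j19.48 → |·| ≈ 19.506, ∠ ≈ 87.06°
zero (1 + j1948·0.002) = 1 + j3.896 → |·| ≈ 4.0223, ∠ ≈ 75.60°
pole (1 + j1948·0.2) = 1 + j389.6 → |·| ≈ 389.6, ∠ ≈ 89.85°
pole (1 + j1948·0.1) = 1 + j194.8 → |·| ≈ 194.8, ∠ ≈ 89.71°
pole (1 + j1948·0.005) = 1 + j9.74 → |·| ≈ 9.7912, ∠ ≈ 84.14°
|H| = 250 · 19.506 · 4.0223 / (389.6 · 194.8 · 9.7912) ≈ 0.026396
Gain = 20 log₁₀(0.026396) ≈ -31.57 dB
∠H = (87.06° + 75.60°) − (89.85° + 89.71° + 84.14°) = -101.04°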